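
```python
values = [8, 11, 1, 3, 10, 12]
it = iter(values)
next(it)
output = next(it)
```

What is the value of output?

Step 1: Create iterator over [8, 11, 1, 3, 10, 12].
Step 2: next() consumes 8.
Step 3: next() returns 11.
Therefore output = 11.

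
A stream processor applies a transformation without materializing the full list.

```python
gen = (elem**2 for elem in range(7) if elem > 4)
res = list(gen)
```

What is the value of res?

Step 1: For range(7), keep elem > 4, then square:
  elem=0: 0 <= 4, excluded
  elem=1: 1 <= 4, excluded
  elem=2: 2 <= 4, excluded
  elem=3: 3 <= 4, excluded
  elem=4: 4 <= 4, excluded
  elem=5: 5 > 4, yield 5**2 = 25
  elem=6: 6 > 4, yield 6**2 = 36
Therefore res = [25, 36].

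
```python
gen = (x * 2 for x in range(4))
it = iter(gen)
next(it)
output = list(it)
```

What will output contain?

Step 1: Generator produces [0, 2, 4, 6].
Step 2: next(it) consumes first element (0).
Step 3: list(it) collects remaining: [2, 4, 6].
Therefore output = [2, 4, 6].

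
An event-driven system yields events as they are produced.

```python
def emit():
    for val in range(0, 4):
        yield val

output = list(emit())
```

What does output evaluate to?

Step 1: The generator yields each value from range(0, 4).
Step 2: list() consumes all yields: [0, 1, 2, 3].
Therefore output = [0, 1, 2, 3].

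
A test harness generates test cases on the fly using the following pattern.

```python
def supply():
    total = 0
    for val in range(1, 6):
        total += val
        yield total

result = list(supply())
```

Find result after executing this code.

Step 1: Generator accumulates running sum:
  val=1: total = 1, yield 1
  val=2: total = 3, yield 3
  val=3: total = 6, yield 6
  val=4: total = 10, yield 10
  val=5: total = 15, yield 15
Therefore result = [1, 3, 6, 10, 15].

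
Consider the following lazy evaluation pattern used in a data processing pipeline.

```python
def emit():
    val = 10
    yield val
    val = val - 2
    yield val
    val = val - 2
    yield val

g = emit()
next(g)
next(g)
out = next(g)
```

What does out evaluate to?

Step 1: Trace through generator execution:
  Yield 1: val starts at 10, yield 10
  Yield 2: val = 10 - 2 = 8, yield 8
  Yield 3: val = 8 - 2 = 6, yield 6
Step 2: First next() gets 10, second next() gets the second value, third next() yields 6.
Therefore out = 6.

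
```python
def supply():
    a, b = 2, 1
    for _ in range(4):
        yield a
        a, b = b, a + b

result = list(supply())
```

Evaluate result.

Step 1: Fibonacci-like sequence starting with a=2, b=1:
  Iteration 1: yield a=2, then a,b = 1,3
  Iteration 2: yield a=1, then a,b = 3,4
  Iteration 3: yield a=3, then a,b = 4,7
  Iteration 4: yield a=4, then a,b = 7,11
Therefore result = [2, 1, 3, 4].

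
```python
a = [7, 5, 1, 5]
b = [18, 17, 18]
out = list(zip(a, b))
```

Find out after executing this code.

Step 1: zip stops at shortest (len(a)=4, len(b)=3):
  Index 0: (7, 18)
  Index 1: (5, 17)
  Index 2: (1, 18)
Step 2: Last element of a (5) has no pair, dropped.
Therefore out = [(7, 18), (5, 17), (1, 18)].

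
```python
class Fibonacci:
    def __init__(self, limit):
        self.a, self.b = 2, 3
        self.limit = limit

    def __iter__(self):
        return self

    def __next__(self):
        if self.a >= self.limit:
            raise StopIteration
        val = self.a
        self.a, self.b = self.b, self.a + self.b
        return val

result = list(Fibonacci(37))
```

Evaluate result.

Step 1: Fibonacci-like sequence (a=2, b=3) until >= 37:
  Yield 2, then a,b = 3,5
  Yield 3, then a,b = 5,8
  Yield 5, then a,b = 8,13
  Yield 8, then a,b = 13,21
  Yield 13, then a,b = 21,34
  Yield 21, then a,b = 34,55
  Yield 34, then a,b = 55,89
Step 2: 55 >= 37, stop.
Therefore result = [2, 3, 5, 8, 13, 21, 34].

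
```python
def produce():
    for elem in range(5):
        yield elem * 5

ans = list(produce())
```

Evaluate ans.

Step 1: For each elem in range(5), yield elem * 5:
  elem=0: yield 0 * 5 = 0
  elem=1: yield 1 * 5 = 5
  elem=2: yield 2 * 5 = 10
  elem=3: yield 3 * 5 = 15
  elem=4: yield 4 * 5 = 20
Therefore ans = [0, 5, 10, 15, 20].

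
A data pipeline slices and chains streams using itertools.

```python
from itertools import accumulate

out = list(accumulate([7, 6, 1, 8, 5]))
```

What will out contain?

Step 1: accumulate computes running sums:
  + 7 = 7
  + 6 = 13
  + 1 = 14
  + 8 = 22
  + 5 = 27
Therefore out = [7, 13, 14, 22, 27].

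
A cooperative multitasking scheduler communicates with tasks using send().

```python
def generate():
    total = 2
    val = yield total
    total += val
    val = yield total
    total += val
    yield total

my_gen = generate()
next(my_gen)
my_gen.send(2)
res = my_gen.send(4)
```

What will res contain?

Step 1: next() -> yield total=2.
Step 2: send(2) -> val=2, total = 2+2 = 4, yield 4.
Step 3: send(4) -> val=4, total = 4+4 = 8, yield 8.
Therefore res = 8.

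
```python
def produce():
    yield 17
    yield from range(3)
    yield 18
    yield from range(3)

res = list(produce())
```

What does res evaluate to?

Step 1: Trace yields in order:
  yield 17
  yield 0
  yield 1
  yield 2
  yield 18
  yield 0
  yield 1
  yield 2
Therefore res = [17, 0, 1, 2, 18, 0, 1, 2].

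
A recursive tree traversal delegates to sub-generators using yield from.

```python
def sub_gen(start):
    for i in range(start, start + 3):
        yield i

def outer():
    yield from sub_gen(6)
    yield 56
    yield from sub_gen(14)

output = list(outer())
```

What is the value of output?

Step 1: outer() delegates to sub_gen(6):
  yield 6
  yield 7
  yield 8
Step 2: yield 56
Step 3: Delegates to sub_gen(14):
  yield 14
  yield 15
  yield 16
Therefore output = [6, 7, 8, 56, 14, 15, 16].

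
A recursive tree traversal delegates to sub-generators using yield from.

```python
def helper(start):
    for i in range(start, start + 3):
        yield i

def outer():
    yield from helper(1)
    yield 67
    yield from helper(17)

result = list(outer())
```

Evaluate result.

Step 1: outer() delegates to helper(1):
  yield 1
  yield 2
  yield 3
Step 2: yield 67
Step 3: Delegates to helper(17):
  yield 17
  yield 18
  yield 19
Therefore result = [1, 2, 3, 67, 17, 18, 19].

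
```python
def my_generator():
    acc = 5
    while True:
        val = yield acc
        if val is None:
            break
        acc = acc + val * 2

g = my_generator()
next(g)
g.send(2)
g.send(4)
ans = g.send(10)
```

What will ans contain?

Step 1: next() -> yield acc=5.
Step 2: send(2) -> val=2, acc = 5 + 2*2 = 9, yield 9.
Step 3: send(4) -> val=4, acc = 9 + 4*2 = 17, yield 17.
Step 4: send(10) -> val=10, acc = 17 + 10*2 = 37, yield 37.
Therefore ans = 37.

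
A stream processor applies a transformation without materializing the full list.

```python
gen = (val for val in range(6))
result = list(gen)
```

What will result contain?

Step 1: Generator expression iterates range(6): [0, 1, 2, 3, 4, 5].
Step 2: list() collects all values.
Therefore result = [0, 1, 2, 3, 4, 5].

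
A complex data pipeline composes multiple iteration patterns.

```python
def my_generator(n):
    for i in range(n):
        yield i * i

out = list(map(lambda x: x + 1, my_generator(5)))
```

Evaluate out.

Step 1: my_generator(5) yields squares: [0, 1, 4, 9, 16].
Step 2: map adds 1 to each: [1, 2, 5, 10, 17].
Therefore out = [1, 2, 5, 10, 17].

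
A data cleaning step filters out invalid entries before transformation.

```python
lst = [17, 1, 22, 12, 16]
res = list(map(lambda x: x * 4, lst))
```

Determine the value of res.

Step 1: Apply lambda x: x * 4 to each element:
  17 -> 68
  1 -> 4
  22 -> 88
  12 -> 48
  16 -> 64
Therefore res = [68, 4, 88, 48, 64].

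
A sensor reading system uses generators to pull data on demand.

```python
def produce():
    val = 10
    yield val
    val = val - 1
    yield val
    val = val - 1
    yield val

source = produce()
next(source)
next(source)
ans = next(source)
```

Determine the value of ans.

Step 1: Trace through generator execution:
  Yield 1: val starts at 10, yield 10
  Yield 2: val = 10 - 1 = 9, yield 9
  Yield 3: val = 9 - 1 = 8, yield 8
Step 2: First next() gets 10, second next() gets the second value, third next() yields 8.
Therefore ans = 8.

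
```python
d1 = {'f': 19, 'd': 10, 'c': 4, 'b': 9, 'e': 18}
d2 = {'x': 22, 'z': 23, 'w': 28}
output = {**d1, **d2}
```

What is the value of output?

Step 1: Merge d1 and d2 (d2 values override on key conflicts).
Step 2: d1 has keys ['f', 'd', 'c', 'b', 'e'], d2 has keys ['x', 'z', 'w'].
Therefore output = {'f': 19, 'd': 10, 'c': 4, 'b': 9, 'e': 18, 'x': 22, 'z': 23, 'w': 28}.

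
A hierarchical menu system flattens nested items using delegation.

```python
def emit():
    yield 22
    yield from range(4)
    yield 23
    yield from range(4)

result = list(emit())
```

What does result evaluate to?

Step 1: Trace yields in order:
  yield 22
  yield 0
  yield 1
  yield 2
  yield 3
  yield 23
  yield 0
  yield 1
  yield 2
  yield 3
Therefore result = [22, 0, 1, 2, 3, 23, 0, 1, 2, 3].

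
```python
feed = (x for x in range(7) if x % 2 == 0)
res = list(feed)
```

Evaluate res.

Step 1: Filter range(7) keeping only even values:
  x=0: even, included
  x=1: odd, excluded
  x=2: even, included
  x=3: odd, excluded
  x=4: even, included
  x=5: odd, excluded
  x=6: even, included
Therefore res = [0, 2, 4, 6].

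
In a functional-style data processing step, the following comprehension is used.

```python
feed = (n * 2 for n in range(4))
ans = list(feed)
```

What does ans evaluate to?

Step 1: For each n in range(4), compute n*2:
  n=0: 0*2 = 0
  n=1: 1*2 = 2
  n=2: 2*2 = 4
  n=3: 3*2 = 6
Therefore ans = [0, 2, 4, 6].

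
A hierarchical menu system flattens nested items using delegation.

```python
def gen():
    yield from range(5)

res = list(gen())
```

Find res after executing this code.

Step 1: yield from delegates to the iterable, yielding each element.
Step 2: Collected values: [0, 1, 2, 3, 4].
Therefore res = [0, 1, 2, 3, 4].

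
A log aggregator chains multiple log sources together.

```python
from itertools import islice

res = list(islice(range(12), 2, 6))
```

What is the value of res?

Step 1: islice(range(12), 2, 6) takes elements at indices [2, 6).
Step 2: Elements: [2, 3, 4, 5].
Therefore res = [2, 3, 4, 5].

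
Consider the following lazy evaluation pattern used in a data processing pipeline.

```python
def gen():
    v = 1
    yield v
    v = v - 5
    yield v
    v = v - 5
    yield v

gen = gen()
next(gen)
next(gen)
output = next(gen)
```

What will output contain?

Step 1: Trace through generator execution:
  Yield 1: v starts at 1, yield 1
  Yield 2: v = 1 - 5 = -4, yield -4
  Yield 3: v = -4 - 5 = -9, yield -9
Step 2: First next() gets 1, second next() gets the second value, third next() yields -9.
Therefore output = -9.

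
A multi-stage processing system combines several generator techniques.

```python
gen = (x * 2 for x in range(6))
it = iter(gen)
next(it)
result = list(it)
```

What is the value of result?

Step 1: Generator produces [0, 2, 4, 6, 8, 10].
Step 2: next(it) consumes first element (0).
Step 3: list(it) collects remaining: [2, 4, 6, 8, 10].
Therefore result = [2, 4, 6, 8, 10].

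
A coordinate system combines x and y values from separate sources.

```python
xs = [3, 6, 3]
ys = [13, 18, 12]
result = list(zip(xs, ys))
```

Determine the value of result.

Step 1: zip pairs elements at same index:
  Index 0: (3, 13)
  Index 1: (6, 18)
  Index 2: (3, 12)
Therefore result = [(3, 13), (6, 18), (3, 12)].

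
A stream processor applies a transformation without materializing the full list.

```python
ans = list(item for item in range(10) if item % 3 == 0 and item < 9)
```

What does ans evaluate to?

Step 1: Filter range(10) where item % 3 == 0 and item < 9:
  item=0: both conditions met, included
  item=1: excluded (1 % 3 != 0)
  item=2: excluded (2 % 3 != 0)
  item=3: both conditions met, included
  item=4: excluded (4 % 3 != 0)
  item=5: excluded (5 % 3 != 0)
  item=6: both conditions met, included
  item=7: excluded (7 % 3 != 0)
  item=8: excluded (8 % 3 != 0)
  item=9: excluded (9 >= 9)
Therefore ans = [0, 3, 6].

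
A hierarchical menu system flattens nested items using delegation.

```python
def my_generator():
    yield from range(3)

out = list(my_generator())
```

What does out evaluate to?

Step 1: yield from delegates to the iterable, yielding each element.
Step 2: Collected values: [0, 1, 2].
Therefore out = [0, 1, 2].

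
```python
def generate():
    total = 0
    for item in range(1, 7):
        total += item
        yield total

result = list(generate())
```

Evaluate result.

Step 1: Generator accumulates running sum:
  item=1: total = 1, yield 1
  item=2: total = 3, yield 3
  item=3: total = 6, yield 6
  item=4: total = 10, yield 10
  item=5: total = 15, yield 15
  item=6: total = 21, yield 21
Therefore result = [1, 3, 6, 10, 15, 21].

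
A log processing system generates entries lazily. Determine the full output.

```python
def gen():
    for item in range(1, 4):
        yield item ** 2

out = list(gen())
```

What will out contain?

Step 1: For each item in range(1, 4), yield item**2:
  item=1: yield 1**2 = 1
  item=2: yield 2**2 = 4
  item=3: yield 3**2 = 9
Therefore out = [1, 4, 9].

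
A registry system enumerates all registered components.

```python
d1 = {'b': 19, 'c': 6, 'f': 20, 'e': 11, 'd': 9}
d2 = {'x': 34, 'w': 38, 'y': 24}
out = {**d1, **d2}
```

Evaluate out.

Step 1: Merge d1 and d2 (d2 values override on key conflicts).
Step 2: d1 has keys ['b', 'c', 'f', 'e', 'd'], d2 has keys ['x', 'w', 'y'].
Therefore out = {'b': 19, 'c': 6, 'f': 20, 'e': 11, 'd': 9, 'x': 34, 'w': 38, 'y': 24}.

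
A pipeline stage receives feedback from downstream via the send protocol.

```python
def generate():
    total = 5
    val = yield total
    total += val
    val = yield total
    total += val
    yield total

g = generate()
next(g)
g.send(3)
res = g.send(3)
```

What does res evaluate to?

Step 1: next() -> yield total=5.
Step 2: send(3) -> val=3, total = 5+3 = 8, yield 8.
Step 3: send(3) -> val=3, total = 8+3 = 11, yield 11.
Therefore res = 11.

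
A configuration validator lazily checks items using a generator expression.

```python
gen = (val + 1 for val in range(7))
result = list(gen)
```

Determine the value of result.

Step 1: For each val in range(7), compute val+1:
  val=0: 0+1 = 1
  val=1: 1+1 = 2
  val=2: 2+1 = 3
  val=3: 3+1 = 4
  val=4: 4+1 = 5
  val=5: 5+1 = 6
  val=6: 6+1 = 7
Therefore result = [1, 2, 3, 4, 5, 6, 7].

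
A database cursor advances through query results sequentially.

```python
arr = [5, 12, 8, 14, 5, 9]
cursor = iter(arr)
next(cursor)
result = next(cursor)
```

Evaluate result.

Step 1: Create iterator over [5, 12, 8, 14, 5, 9].
Step 2: next() consumes 5.
Step 3: next() returns 12.
Therefore result = 12.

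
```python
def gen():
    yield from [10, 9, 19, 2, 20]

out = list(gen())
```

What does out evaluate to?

Step 1: yield from delegates to the iterable, yielding each element.
Step 2: Collected values: [10, 9, 19, 2, 20].
Therefore out = [10, 9, 19, 2, 20].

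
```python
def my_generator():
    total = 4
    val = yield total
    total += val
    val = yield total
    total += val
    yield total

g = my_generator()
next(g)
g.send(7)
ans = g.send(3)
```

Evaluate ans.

Step 1: next() -> yield total=4.
Step 2: send(7) -> val=7, total = 4+7 = 11, yield 11.
Step 3: send(3) -> val=3, total = 11+3 = 14, yield 14.
Therefore ans = 14.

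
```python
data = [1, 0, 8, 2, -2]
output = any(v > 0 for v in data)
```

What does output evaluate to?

Step 1: Check v > 0 for each element in [1, 0, 8, 2, -2]:
  1 > 0: True
  0 > 0: False
  8 > 0: True
  2 > 0: True
  -2 > 0: False
Step 2: any() returns True.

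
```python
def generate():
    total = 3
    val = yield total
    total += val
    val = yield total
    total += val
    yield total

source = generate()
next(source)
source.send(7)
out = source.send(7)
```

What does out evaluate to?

Step 1: next() -> yield total=3.
Step 2: send(7) -> val=7, total = 3+7 = 10, yield 10.
Step 3: send(7) -> val=7, total = 10+7 = 17, yield 17.
Therefore out = 17.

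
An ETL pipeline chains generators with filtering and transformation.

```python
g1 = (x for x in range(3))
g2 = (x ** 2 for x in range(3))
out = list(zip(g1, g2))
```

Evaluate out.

Step 1: g1 produces [0, 1, 2].
Step 2: g2 produces [0, 1, 4].
Step 3: zip pairs them: [(0, 0), (1, 1), (2, 4)].
Therefore out = [(0, 0), (1, 1), (2, 4)].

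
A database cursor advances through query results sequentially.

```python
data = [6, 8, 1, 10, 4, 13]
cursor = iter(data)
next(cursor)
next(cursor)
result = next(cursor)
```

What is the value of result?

Step 1: Create iterator over [6, 8, 1, 10, 4, 13].
Step 2: next() consumes 6.
Step 3: next() consumes 8.
Step 4: next() returns 1.
Therefore result = 1.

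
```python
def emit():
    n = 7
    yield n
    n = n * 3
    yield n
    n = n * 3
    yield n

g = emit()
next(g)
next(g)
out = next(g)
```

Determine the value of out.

Step 1: Trace through generator execution:
  Yield 1: n starts at 7, yield 7
  Yield 2: n = 7 * 3 = 21, yield 21
  Yield 3: n = 21 * 3 = 63, yield 63
Step 2: First next() gets 7, second next() gets the second value, third next() yields 63.
Therefore out = 63.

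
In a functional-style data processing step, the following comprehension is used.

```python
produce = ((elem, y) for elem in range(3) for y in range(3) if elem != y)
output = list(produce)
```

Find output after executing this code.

Step 1: Nested generator over range(3) x range(3) where elem != y:
  (0, 0): excluded (elem == y)
  (0, 1): included
  (0, 2): included
  (1, 0): included
  (1, 1): excluded (elem == y)
  (1, 2): included
  (2, 0): included
  (2, 1): included
  (2, 2): excluded (elem == y)
Therefore output = [(0, 1), (0, 2), (1, 0), (1, 2), (2, 0), (2, 1)].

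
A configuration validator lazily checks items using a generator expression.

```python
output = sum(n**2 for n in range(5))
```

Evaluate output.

Step 1: Compute n**2 for each n in range(5):
  n=0: 0**2 = 0
  n=1: 1**2 = 1
  n=2: 2**2 = 4
  n=3: 3**2 = 9
  n=4: 4**2 = 16
Step 2: sum = 0 + 1 + 4 + 9 + 16 = 30.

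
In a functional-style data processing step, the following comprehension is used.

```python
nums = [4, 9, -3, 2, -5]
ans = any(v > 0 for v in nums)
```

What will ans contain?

Step 1: Check v > 0 for each element in [4, 9, -3, 2, -5]:
  4 > 0: True
  9 > 0: True
  -3 > 0: False
  2 > 0: True
  -5 > 0: False
Step 2: any() returns True.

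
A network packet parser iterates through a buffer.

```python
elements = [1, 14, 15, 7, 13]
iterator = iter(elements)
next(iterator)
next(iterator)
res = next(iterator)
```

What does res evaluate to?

Step 1: Create iterator over [1, 14, 15, 7, 13].
Step 2: next() consumes 1.
Step 3: next() consumes 14.
Step 4: next() returns 15.
Therefore res = 15.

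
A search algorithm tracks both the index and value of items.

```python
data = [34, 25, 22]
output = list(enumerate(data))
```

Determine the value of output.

Step 1: enumerate pairs each element with its index:
  (0, 34)
  (1, 25)
  (2, 22)
Therefore output = [(0, 34), (1, 25), (2, 22)].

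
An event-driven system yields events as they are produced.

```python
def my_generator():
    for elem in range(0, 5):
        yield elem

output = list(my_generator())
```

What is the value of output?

Step 1: The generator yields each value from range(0, 5).
Step 2: list() consumes all yields: [0, 1, 2, 3, 4].
Therefore output = [0, 1, 2, 3, 4].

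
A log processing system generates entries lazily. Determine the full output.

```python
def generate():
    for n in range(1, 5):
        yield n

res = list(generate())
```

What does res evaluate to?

Step 1: The generator yields each value from range(1, 5).
Step 2: list() consumes all yields: [1, 2, 3, 4].
Therefore res = [1, 2, 3, 4].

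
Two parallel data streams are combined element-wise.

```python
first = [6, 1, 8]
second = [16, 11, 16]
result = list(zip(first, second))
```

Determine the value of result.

Step 1: zip pairs elements at same index:
  Index 0: (6, 16)
  Index 1: (1, 11)
  Index 2: (8, 16)
Therefore result = [(6, 16), (1, 11), (8, 16)].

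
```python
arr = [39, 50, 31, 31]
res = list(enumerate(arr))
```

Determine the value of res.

Step 1: enumerate pairs each element with its index:
  (0, 39)
  (1, 50)
  (2, 31)
  (3, 31)
Therefore res = [(0, 39), (1, 50), (2, 31), (3, 31)].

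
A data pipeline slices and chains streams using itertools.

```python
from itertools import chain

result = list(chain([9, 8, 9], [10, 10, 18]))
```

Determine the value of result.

Step 1: chain() concatenates iterables: [9, 8, 9] + [10, 10, 18].
Therefore result = [9, 8, 9, 10, 10, 18].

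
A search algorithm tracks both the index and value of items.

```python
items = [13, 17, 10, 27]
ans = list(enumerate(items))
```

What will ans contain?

Step 1: enumerate pairs each element with its index:
  (0, 13)
  (1, 17)
  (2, 10)
  (3, 27)
Therefore ans = [(0, 13), (1, 17), (2, 10), (3, 27)].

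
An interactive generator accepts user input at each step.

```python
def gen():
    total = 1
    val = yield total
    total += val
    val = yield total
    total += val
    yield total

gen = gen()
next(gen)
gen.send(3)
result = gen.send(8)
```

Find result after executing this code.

Step 1: next() -> yield total=1.
Step 2: send(3) -> val=3, total = 1+3 = 4, yield 4.
Step 3: send(8) -> val=8, total = 4+8 = 12, yield 12.
Therefore result = 12.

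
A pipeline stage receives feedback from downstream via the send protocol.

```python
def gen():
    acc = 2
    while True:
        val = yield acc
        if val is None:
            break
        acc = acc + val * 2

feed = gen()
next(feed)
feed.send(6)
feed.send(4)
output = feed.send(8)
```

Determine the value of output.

Step 1: next() -> yield acc=2.
Step 2: send(6) -> val=6, acc = 2 + 6*2 = 14, yield 14.
Step 3: send(4) -> val=4, acc = 14 + 4*2 = 22, yield 22.
Step 4: send(8) -> val=8, acc = 22 + 8*2 = 38, yield 38.
Therefore output = 38.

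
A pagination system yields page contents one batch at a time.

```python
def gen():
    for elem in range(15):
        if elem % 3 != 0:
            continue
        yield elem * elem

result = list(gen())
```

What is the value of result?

Step 1: Only yield elem**2 when elem is divisible by 3:
  elem=0: 0 % 3 == 0, yield 0**2 = 0
  elem=3: 3 % 3 == 0, yield 3**2 = 9
  elem=6: 6 % 3 == 0, yield 6**2 = 36
  elem=9: 9 % 3 == 0, yield 9**2 = 81
  elem=12: 12 % 3 == 0, yield 12**2 = 144
Therefore result = [0, 9, 36, 81, 144].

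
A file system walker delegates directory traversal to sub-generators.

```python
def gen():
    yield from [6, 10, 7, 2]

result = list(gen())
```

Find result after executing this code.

Step 1: yield from delegates to the iterable, yielding each element.
Step 2: Collected values: [6, 10, 7, 2].
Therefore result = [6, 10, 7, 2].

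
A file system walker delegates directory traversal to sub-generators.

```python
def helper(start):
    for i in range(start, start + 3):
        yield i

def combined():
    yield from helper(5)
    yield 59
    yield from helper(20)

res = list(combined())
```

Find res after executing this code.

Step 1: combined() delegates to helper(5):
  yield 5
  yield 6
  yield 7
Step 2: yield 59
Step 3: Delegates to helper(20):
  yield 20
  yield 21
  yield 22
Therefore res = [5, 6, 7, 59, 20, 21, 22].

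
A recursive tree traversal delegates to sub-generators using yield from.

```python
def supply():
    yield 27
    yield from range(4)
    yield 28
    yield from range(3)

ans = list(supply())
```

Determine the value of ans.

Step 1: Trace yields in order:
  yield 27
  yield 0
  yield 1
  yield 2
  yield 3
  yield 28
  yield 0
  yield 1
  yield 2
Therefore ans = [27, 0, 1, 2, 3, 28, 0, 1, 2].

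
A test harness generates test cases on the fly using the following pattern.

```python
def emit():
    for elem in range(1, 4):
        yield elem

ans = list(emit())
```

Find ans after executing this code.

Step 1: The generator yields each value from range(1, 4).
Step 2: list() consumes all yields: [1, 2, 3].
Therefore ans = [1, 2, 3].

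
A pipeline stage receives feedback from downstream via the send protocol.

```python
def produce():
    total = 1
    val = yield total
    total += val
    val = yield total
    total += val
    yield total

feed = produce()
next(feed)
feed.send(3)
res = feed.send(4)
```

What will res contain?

Step 1: next() -> yield total=1.
Step 2: send(3) -> val=3, total = 1+3 = 4, yield 4.
Step 3: send(4) -> val=4, total = 4+4 = 8, yield 8.
Therefore res = 8.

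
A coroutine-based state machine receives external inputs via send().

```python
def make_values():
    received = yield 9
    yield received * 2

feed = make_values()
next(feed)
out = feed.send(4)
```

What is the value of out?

Step 1: next(feed) advances to first yield, producing 9.
Step 2: send(4) resumes, received = 4.
Step 3: yield received * 2 = 4 * 2 = 8.
Therefore out = 8.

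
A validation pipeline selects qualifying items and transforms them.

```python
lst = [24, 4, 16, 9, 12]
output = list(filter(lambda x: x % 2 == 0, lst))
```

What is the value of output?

Step 1: Filter elements divisible by 2:
  24 % 2 = 0: kept
  4 % 2 = 0: kept
  16 % 2 = 0: kept
  9 % 2 = 1: removed
  12 % 2 = 0: kept
Therefore output = [24, 4, 16, 12].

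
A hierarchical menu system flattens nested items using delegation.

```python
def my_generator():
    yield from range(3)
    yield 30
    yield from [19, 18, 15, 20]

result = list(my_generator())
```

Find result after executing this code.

Step 1: Trace yields in order:
  yield 0
  yield 1
  yield 2
  yield 30
  yield 19
  yield 18
  yield 15
  yield 20
Therefore result = [0, 1, 2, 30, 19, 18, 15, 20].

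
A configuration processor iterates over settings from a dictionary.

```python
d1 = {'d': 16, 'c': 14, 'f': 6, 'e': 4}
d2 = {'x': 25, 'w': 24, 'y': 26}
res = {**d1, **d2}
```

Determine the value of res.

Step 1: Merge d1 and d2 (d2 values override on key conflicts).
Step 2: d1 has keys ['d', 'c', 'f', 'e'], d2 has keys ['x', 'w', 'y'].
Therefore res = {'d': 16, 'c': 14, 'f': 6, 'e': 4, 'x': 25, 'w': 24, 'y': 26}.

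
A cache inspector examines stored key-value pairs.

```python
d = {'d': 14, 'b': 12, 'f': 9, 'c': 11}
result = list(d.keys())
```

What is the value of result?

Step 1: d.keys() returns the dictionary keys in insertion order.
Therefore result = ['d', 'b', 'f', 'c'].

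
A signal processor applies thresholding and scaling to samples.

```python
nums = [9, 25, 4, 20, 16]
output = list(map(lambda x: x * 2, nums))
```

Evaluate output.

Step 1: Apply lambda x: x * 2 to each element:
  9 -> 18
  25 -> 50
  4 -> 8
  20 -> 40
  16 -> 32
Therefore output = [18, 50, 8, 40, 32].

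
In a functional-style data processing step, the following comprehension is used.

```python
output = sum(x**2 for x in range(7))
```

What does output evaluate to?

Step 1: Compute x**2 for each x in range(7):
  x=0: 0**2 = 0
  x=1: 1**2 = 1
  x=2: 2**2 = 4
  x=3: 3**2 = 9
  x=4: 4**2 = 16
  x=5: 5**2 = 25
  x=6: 6**2 = 36
Step 2: sum = 0 + 1 + 4 + 9 + 16 + 25 + 36 = 91.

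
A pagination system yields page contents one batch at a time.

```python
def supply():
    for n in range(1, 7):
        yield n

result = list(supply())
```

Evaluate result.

Step 1: The generator yields each value from range(1, 7).
Step 2: list() consumes all yields: [1, 2, 3, 4, 5, 6].
Therefore result = [1, 2, 3, 4, 5, 6].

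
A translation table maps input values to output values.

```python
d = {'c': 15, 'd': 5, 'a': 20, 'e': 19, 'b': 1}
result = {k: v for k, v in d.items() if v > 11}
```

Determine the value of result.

Step 1: Filter items where value > 11:
  'c': 15 > 11: kept
  'd': 5 <= 11: removed
  'a': 20 > 11: kept
  'e': 19 > 11: kept
  'b': 1 <= 11: removed
Therefore result = {'c': 15, 'a': 20, 'e': 19}.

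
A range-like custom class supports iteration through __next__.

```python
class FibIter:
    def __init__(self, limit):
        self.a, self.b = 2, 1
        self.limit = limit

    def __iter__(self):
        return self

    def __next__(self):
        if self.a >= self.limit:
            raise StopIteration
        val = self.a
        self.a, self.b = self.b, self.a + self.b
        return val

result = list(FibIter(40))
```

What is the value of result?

Step 1: Fibonacci-like sequence (a=2, b=1) until >= 40:
  Yield 2, then a,b = 1,3
  Yield 1, then a,b = 3,4
  Yield 3, then a,b = 4,7
  Yield 4, then a,b = 7,11
  Yield 7, then a,b = 11,18
  Yield 11, then a,b = 18,29
  Yield 18, then a,b = 29,47
  Yield 29, then a,b = 47,76
Step 2: 47 >= 40, stop.
Therefore result = [2, 1, 3, 4, 7, 11, 18, 29].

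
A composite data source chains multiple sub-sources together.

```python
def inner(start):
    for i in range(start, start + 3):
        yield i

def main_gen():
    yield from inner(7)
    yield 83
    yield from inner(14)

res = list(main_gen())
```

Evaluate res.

Step 1: main_gen() delegates to inner(7):
  yield 7
  yield 8
  yield 9
Step 2: yield 83
Step 3: Delegates to inner(14):
  yield 14
  yield 15
  yield 16
Therefore res = [7, 8, 9, 83, 14, 15, 16].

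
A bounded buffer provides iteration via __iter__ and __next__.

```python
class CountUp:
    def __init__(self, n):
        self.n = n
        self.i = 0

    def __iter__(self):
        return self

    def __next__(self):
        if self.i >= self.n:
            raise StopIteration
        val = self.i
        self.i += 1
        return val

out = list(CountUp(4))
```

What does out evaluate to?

Step 1: CountUp(4) creates an iterator counting 0 to 3.
Step 2: list() consumes all values: [0, 1, 2, 3].
Therefore out = [0, 1, 2, 3].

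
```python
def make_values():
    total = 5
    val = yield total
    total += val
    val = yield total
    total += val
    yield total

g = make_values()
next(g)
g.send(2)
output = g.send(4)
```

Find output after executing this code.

Step 1: next() -> yield total=5.
Step 2: send(2) -> val=2, total = 5+2 = 7, yield 7.
Step 3: send(4) -> val=4, total = 7+4 = 11, yield 11.
Therefore output = 11.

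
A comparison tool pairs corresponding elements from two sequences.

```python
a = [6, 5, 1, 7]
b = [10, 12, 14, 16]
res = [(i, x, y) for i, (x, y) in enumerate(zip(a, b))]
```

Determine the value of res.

Step 1: enumerate(zip(a, b)) gives index with paired elements:
  i=0: (6, 10)
  i=1: (5, 12)
  i=2: (1, 14)
  i=3: (7, 16)
Therefore res = [(0, 6, 10), (1, 5, 12), (2, 1, 14), (3, 7, 16)].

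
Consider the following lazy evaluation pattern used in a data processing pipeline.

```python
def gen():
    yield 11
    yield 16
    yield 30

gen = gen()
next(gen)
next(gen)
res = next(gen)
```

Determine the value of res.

Step 1: gen() creates a generator.
Step 2: next(gen) yields 11 (consumed and discarded).
Step 3: next(gen) yields 16 (consumed and discarded).
Step 4: next(gen) yields 30, assigned to res.
Therefore res = 30.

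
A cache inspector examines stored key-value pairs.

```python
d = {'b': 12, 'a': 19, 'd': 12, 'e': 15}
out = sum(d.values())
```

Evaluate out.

Step 1: d.values() = [12, 19, 12, 15].
Step 2: sum = 58.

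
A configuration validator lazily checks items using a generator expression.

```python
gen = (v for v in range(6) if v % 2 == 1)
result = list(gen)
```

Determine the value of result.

Step 1: Filter range(6) keeping only odd values:
  v=0: even, excluded
  v=1: odd, included
  v=2: even, excluded
  v=3: odd, included
  v=4: even, excluded
  v=5: odd, included
Therefore result = [1, 3, 5].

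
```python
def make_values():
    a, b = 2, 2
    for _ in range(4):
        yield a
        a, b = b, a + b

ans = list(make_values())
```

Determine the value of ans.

Step 1: Fibonacci-like sequence starting with a=2, b=2:
  Iteration 1: yield a=2, then a,b = 2,4
  Iteration 2: yield a=2, then a,b = 4,6
  Iteration 3: yield a=4, then a,b = 6,10
  Iteration 4: yield a=6, then a,b = 10,16
Therefore ans = [2, 2, 4, 6].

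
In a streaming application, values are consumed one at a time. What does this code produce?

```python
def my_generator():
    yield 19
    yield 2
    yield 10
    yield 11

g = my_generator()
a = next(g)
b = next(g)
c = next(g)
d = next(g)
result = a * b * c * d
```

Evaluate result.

Step 1: Create generator and consume all values:
  a = next(g) = 19
  b = next(g) = 2
  c = next(g) = 10
  d = next(g) = 11
Step 2: result = 19 * 2 * 10 * 11 = 4180.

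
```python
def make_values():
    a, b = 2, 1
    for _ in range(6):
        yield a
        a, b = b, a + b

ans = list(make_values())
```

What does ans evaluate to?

Step 1: Fibonacci-like sequence starting with a=2, b=1:
  Iteration 1: yield a=2, then a,b = 1,3
  Iteration 2: yield a=1, then a,b = 3,4
  Iteration 3: yield a=3, then a,b = 4,7
  Iteration 4: yield a=4, then a,b = 7,11
  Iteration 5: yield a=7, then a,b = 11,18
  Iteration 6: yield a=11, then a,b = 18,29
Therefore ans = [2, 1, 3, 4, 7, 11].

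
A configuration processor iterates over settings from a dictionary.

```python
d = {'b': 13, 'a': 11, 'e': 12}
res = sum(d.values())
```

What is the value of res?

Step 1: d.values() = [13, 11, 12].
Step 2: sum = 36.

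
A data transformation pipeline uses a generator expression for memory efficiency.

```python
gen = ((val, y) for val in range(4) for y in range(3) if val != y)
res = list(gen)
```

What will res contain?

Step 1: Nested generator over range(4) x range(3) where val != y:
  (0, 0): excluded (val == y)
  (0, 1): included
  (0, 2): included
  (1, 0): included
  (1, 1): excluded (val == y)
  (1, 2): included
  (2, 0): included
  (2, 1): included
  (2, 2): excluded (val == y)
  (3, 0): included
  (3, 1): included
  (3, 2): included
Therefore res = [(0, 1), (0, 2), (1, 0), (1, 2), (2, 0), (2, 1), (3, 0), (3, 1), (3, 2)].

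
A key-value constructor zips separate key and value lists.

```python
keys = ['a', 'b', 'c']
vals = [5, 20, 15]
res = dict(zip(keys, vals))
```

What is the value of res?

Step 1: zip pairs keys with values:
  'a' -> 5
  'b' -> 20
  'c' -> 15
Therefore res = {'a': 5, 'b': 20, 'c': 15}.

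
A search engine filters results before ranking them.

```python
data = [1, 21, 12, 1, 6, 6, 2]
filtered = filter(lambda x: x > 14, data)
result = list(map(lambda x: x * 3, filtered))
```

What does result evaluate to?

Step 1: Filter data for elements > 14:
  1: removed
  21: kept
  12: removed
  1: removed
  6: removed
  6: removed
  2: removed
Step 2: Map x * 3 on filtered [21]:
  21 -> 63
Therefore result = [63].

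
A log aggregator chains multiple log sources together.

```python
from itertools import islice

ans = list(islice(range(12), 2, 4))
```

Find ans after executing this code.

Step 1: islice(range(12), 2, 4) takes elements at indices [2, 4).
Step 2: Elements: [2, 3].
Therefore ans = [2, 3].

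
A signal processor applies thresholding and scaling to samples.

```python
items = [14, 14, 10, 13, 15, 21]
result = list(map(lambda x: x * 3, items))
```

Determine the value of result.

Step 1: Apply lambda x: x * 3 to each element:
  14 -> 42
  14 -> 42
  10 -> 30
  13 -> 39
  15 -> 45
  21 -> 63
Therefore result = [42, 42, 30, 39, 45, 63].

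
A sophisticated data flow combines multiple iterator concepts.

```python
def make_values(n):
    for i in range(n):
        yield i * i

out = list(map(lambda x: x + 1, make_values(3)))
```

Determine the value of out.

Step 1: make_values(3) yields squares: [0, 1, 4].
Step 2: map adds 1 to each: [1, 2, 5].
Therefore out = [1, 2, 5].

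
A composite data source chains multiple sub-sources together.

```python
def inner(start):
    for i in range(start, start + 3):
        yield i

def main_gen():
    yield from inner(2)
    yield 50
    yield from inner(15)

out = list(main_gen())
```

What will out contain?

Step 1: main_gen() delegates to inner(2):
  yield 2
  yield 3
  yield 4
Step 2: yield 50
Step 3: Delegates to inner(15):
  yield 15
  yield 16
  yield 17
Therefore out = [2, 3, 4, 50, 15, 16, 17].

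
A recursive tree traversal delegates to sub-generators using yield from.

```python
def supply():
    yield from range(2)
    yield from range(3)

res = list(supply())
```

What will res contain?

Step 1: Trace yields in order:
  yield 0
  yield 1
  yield 0
  yield 1
  yield 2
Therefore res = [0, 1, 0, 1, 2].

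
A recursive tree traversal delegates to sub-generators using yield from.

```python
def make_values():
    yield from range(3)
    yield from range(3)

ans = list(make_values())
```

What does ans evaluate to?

Step 1: Trace yields in order:
  yield 0
  yield 1
  yield 2
  yield 0
  yield 1
  yield 2
Therefore ans = [0, 1, 2, 0, 1, 2].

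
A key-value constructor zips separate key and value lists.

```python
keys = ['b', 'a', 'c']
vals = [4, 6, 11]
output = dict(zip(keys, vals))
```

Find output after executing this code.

Step 1: zip pairs keys with values:
  'b' -> 4
  'a' -> 6
  'c' -> 11
Therefore output = {'b': 4, 'a': 6, 'c': 11}.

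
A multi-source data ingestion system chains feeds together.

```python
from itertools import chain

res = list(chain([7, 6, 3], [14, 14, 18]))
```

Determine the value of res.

Step 1: chain() concatenates iterables: [7, 6, 3] + [14, 14, 18].
Therefore res = [7, 6, 3, 14, 14, 18].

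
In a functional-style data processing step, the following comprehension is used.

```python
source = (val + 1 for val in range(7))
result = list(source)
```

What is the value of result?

Step 1: For each val in range(7), compute val+1:
  val=0: 0+1 = 1
  val=1: 1+1 = 2
  val=2: 2+1 = 3
  val=3: 3+1 = 4
  val=4: 4+1 = 5
  val=5: 5+1 = 6
  val=6: 6+1 = 7
Therefore result = [1, 2, 3, 4, 5, 6, 7].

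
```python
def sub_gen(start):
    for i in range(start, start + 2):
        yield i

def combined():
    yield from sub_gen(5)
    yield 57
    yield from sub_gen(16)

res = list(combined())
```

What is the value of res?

Step 1: combined() delegates to sub_gen(5):
  yield 5
  yield 6
Step 2: yield 57
Step 3: Delegates to sub_gen(16):
  yield 16
  yield 17
Therefore res = [5, 6, 57, 16, 17].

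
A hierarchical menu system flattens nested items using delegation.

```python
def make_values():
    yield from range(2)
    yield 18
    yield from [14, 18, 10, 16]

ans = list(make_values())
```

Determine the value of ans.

Step 1: Trace yields in order:
  yield 0
  yield 1
  yield 18
  yield 14
  yield 18
  yield 10
  yield 16
Therefore ans = [0, 1, 18, 14, 18, 10, 16].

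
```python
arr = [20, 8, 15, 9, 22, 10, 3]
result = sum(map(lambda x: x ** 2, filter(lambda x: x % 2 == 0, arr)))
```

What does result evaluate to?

Step 1: Filter even numbers from [20, 8, 15, 9, 22, 10, 3]: [20, 8, 22, 10]
Step 2: Square each: [400, 64, 484, 100]
Step 3: Sum = 1048.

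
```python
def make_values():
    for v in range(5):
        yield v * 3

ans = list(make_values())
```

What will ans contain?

Step 1: For each v in range(5), yield v * 3:
  v=0: yield 0 * 3 = 0
  v=1: yield 1 * 3 = 3
  v=2: yield 2 * 3 = 6
  v=3: yield 3 * 3 = 9
  v=4: yield 4 * 3 = 12
Therefore ans = [0, 3, 6, 9, 12].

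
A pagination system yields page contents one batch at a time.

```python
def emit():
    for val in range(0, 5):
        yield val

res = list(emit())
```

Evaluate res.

Step 1: The generator yields each value from range(0, 5).
Step 2: list() consumes all yields: [0, 1, 2, 3, 4].
Therefore res = [0, 1, 2, 3, 4].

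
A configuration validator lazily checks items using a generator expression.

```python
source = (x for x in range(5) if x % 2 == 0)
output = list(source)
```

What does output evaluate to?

Step 1: Filter range(5) keeping only even values:
  x=0: even, included
  x=1: odd, excluded
  x=2: even, included
  x=3: odd, excluded
  x=4: even, included
Therefore output = [0, 2, 4].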